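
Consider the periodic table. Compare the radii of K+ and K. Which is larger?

K

Forming K+ removes 1 electron from K. Fewer electrons for the same nuclear charge means less shielding and a higher Z_eff on the remaining electrons, and for main-group metals the entire outer shell is lost.
A cation is smaller than its parent atom: K+ < K.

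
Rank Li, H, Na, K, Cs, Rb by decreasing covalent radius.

Cs, Rb, K, Na, Li, H

Moving right in a period, electrons are added to the same shell under a stronger nuclear pull, so atoms get smaller; moving down, a new shell is opened and atoms get larger.
All are in group 1, so atomic radius increases down the group.
So from largest to smallest: Cs > Rb > K > Na > Li > H.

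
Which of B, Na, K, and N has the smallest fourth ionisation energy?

IE_4 is the cost of taking one more electron from the +3 cation: B³⁺ is the bare [He] core; Na³⁺ is already 2 electrons into the core; K³⁺ is already 2 electrons into the core; N³⁺ still has 2 valence electrons.
Usually core removal costs more than valence removal, but here the competition is close: a tightly held n=2 valence electron can cost more to remove than an n=3 core electron, so the actual values have to decide it.
Approximate IE_4 values (kJ/mol): B 25026, Na 9543, K 5877, N 7475.
Overall IE_4 order: K < N < Na < B.

K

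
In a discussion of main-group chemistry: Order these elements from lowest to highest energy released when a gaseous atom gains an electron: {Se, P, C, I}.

P < C < Se < I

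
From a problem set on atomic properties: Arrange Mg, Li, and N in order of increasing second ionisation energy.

Mg < N < Li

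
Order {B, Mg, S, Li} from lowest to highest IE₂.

Mg < S < B < Li

The second ionization energy removes an electron from the +1 ion. For each element: B⁺ still has 2 valence electrons; Mg⁺ still has 1 valence electron; S⁺ still has 5 valence electrons; Li⁺ is the bare [He] core.
Core electrons are held far more tightly than valence electrons, so Li tops the IE_2 order.
Valence configurations: B⁺ [He]2s², Mg⁺ [Ne]3s¹, S⁺ [Ne]3s²3p³.
Approximate IE_2 values (kJ/mol): B 2427, Mg 1451, S 2252, Li 7298.
So the second ionization energies run Mg < S < B < Li.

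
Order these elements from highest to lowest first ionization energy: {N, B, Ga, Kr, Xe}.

N > Kr > Xe > B > Ga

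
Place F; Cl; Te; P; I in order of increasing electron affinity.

Atoms with high Z_eff and room in the valence shell (especially the halogens) have the most exothermic electron affinities.
Neither a single period nor a single group — weigh both effects.
Te > P: period and group pull opposite ways; the across-period shift dominates (190 vs 72 kJ/mol).
I > Te: I lies to the right of Te in period 5, so the across-period effect alone puts I higher.
F > I: F sits above I in group 17, so the down-group effect alone puts F higher.
Cl > F: this pair runs against the simple trend — see the exception note.
Note the exception: Cl has a higher electron affinity than F, contrary to the simple trend — F's small 2p subshell makes the incoming electron feel strong e⁻–e⁻ repulsion, so Cl actually releases more energy on gaining an electron.
Approximate values (kJ/mol): F 328, P 72, Cl 349, Te 190, I 295.
So from lowest to highest: P < Te < I < F < Cl.

P < Te < I < F < Cl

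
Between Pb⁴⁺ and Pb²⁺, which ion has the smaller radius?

Pb⁴⁺

Both ions have Z = 82 protons, but Pb⁴⁺ has lost more electrons, so its remaining electrons feel a larger effective nuclear charge per electron and are pulled in more tightly.
Higher positive charge → smaller ion, so Pb²⁺ > Pb⁴⁺.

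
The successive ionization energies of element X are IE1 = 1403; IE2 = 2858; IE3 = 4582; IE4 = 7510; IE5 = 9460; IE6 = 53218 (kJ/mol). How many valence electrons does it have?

5

Look for the largest jump between consecutive ionization energies: IE6/IE5 ≈ 5.6, far larger than any earlier ratio.
That jump marks the point where a core electron is being removed. So the atom has 5 valence electrons.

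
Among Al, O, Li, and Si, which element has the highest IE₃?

Consider each +2 ion: Al²⁺ still has 1 valence electron; O²⁺ still has 4 valence electrons; Li²⁺ is already 1 electron into the core; Si²⁺ still has 2 valence electrons.
Core electrons are held far more tightly than valence electrons, so Li tops the IE_3 order.
Valence configurations: Al²⁺ [Ne]3s¹, O²⁺ [He]2s²2p², Si²⁺ [Ne]3s².
Tabulated IE_3 (kJ/mol): Al 2745, O 5300, Li 11815, Si 3232.
Overall IE_3 order: Al < Si < O < Li.

Li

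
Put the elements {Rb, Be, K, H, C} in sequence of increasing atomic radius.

H is in period 1, group 1; Be is in period 2, group 2; C is in period 2, group 14; K is in period 4, group 1; Rb is in period 5, group 1.
Atomic radius shrinks across a period as nuclear charge pulls the same shell inward, and grows down a group as new shells are added.
Here both period and group differ, so the two effects have to be weighed against each other.
C > H: period and group pull opposite ways; the down-group shift dominates (75 vs 32 pm).
Be > C: Be lies to the left of C in period 2, so the across-period effect alone puts Be larger.
K > Be: both effects reinforce here, so K is clearly the larger of the two.
Rb > K: they share group 1; the group trend gives Rb the larger value.
For reference (pm): H 32, Be 102, C 75, K 196, Rb 210.
So from smallest to largest: H < C < Be < K < Rb.

H, C, Be, K, Rb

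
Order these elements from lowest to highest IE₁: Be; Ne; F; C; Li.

Li, Be, C, F, Ne

Li is in period 2, group 1; Be is in period 2, group 2; C is in period 2, group 14; F is in period 2, group 17; Ne is in period 2, group 18.
Removing the outermost electron gets harder across a period and easier down a group.
All lie in period 2, so first ionization energy increases left to right.
So from lowest to highest: Li < Be < C < F < Ne.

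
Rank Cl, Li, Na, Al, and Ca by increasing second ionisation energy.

The second ionization energy removes an electron from the +1 ion. For each element: Cl⁺ still has 6 valence electrons; Li⁺ is the bare [He] core; Na⁺ is the bare [Ne] core; Al⁺ still has 2 valence electrons; Ca⁺ still has 1 valence electron.
Breaking into a closed-shell core is much more expensive than removing a leftover valence electron — Na and Li have the largest IE_2 here.
Valence configurations: Cl⁺ [Ne]3s²3p⁴, Al⁺ [Ne]3s², Ca⁺ [Ar]4s¹.
Tabulated IE_2 (kJ/mol): Cl 2298, Li 7298, Na 4562, Al 1817, Ca 1145.
Hence IE_2: Ca < Al < Cl < Na < Li.

Ca < Al < Cl < Na < Li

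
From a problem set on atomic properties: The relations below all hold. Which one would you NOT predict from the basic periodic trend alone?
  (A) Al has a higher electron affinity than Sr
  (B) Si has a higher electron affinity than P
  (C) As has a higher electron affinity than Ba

(B)

The general trend: electron affinity increases across a period and decreases down a group.
(A) Al (period 3, group 13) vs Sr (period 5, group 2): the stated order agrees with the simple trend.
(B) Si (period 3, group 14) vs P (period 3, group 15): the stated order contradicts the simple trend.
(C) As (period 4, group 15) vs Ba (period 6, group 2): the stated order agrees with the simple trend.
The exception is (B): adding an electron to P's half-filled 3p³ is unfavourable, so Si (3p²) has the more exothermic EA.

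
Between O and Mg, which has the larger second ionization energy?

IE_2 is the cost of taking one more electron from the +1 cation: O⁺ still has 5 valence electrons; Mg⁺ still has 1 valence electron.
All are still removing valence electrons, so compare the +1 ions as you would atoms: IE_2 generally rises across a period (higher Z_eff) and falls down a group (larger shell), subject to the usual subshell exceptions.
Valence configurations: O⁺ [He]2s²2p³, Mg⁺ [Ne]3s¹.
The numbers (kJ/mol): O 3388, Mg 1451.
Overall IE_2 order: Mg < O.

O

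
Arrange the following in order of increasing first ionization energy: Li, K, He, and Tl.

K, Li, Tl, He

He is in period 1, group 18; Li is in period 2, group 1; K is in period 4, group 1; Tl is in period 6, group 13.
Removing the outermost electron gets harder across a period and easier down a group.
Neither a single period nor a single group — weigh both effects.
Li > K: they share group 1; the group trend gives Li the larger value.
Tl > Li: the two effects oppose for this pair; the across-period effect wins (589 vs 520 kJ/mol).
He > Tl: both effects reinforce here, so He is clearly the higher of the two.
For reference (kJ/mol): He 2372, Li 520, K 419, Tl 589.
So from lowest to highest: K < Li < Tl < He.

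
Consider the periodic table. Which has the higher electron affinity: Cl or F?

F is in period 2, group 17; Cl is in period 3, group 17.
Atoms with high Z_eff and room in the valence shell (especially the halogens) have the most exothermic electron affinities.
All are in group 17; the group trend (electron affinity increases up the group) applies, with the exception below.
Note the exception: Cl has a higher electron affinity than F, contrary to the simple trend — F's small 2p subshell makes the incoming electron feel strong e⁻–e⁻ repulsion, so Cl actually releases more energy on gaining an electron.
Tabulated electron affinity (kJ/mol): F 328, Cl 349.
So Cl has the higher electron affinity (Cl > F).

Cl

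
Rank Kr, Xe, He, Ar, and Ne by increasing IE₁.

Xe, Kr, Ar, Ne, He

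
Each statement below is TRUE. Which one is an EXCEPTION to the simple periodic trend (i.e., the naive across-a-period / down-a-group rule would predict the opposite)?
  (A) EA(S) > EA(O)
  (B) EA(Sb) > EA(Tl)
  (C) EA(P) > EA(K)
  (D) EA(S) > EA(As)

The general trend: electron affinity increases across a period and decreases down a group.
(A) S (period 3, group 16) vs O (period 2, group 16): the stated order contradicts the simple trend.
(B) Sb (period 5, group 15) vs Tl (period 6, group 13): the stated order agrees with the simple trend.
(C) P (period 3, group 15) vs K (period 4, group 1): the stated order agrees with the simple trend.
(D) S (period 3, group 16) vs As (period 4, group 15): the stated order agrees with the simple trend.
The exception is (A): the compact 2p subshell of O repels the added electron more than S's larger 3p does.

(A)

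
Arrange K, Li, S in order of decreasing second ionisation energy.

Li > K > S

IE_2 is the cost of taking one more electron from the +1 cation: K⁺ is the bare [Ar] core; Li⁺ is the bare [He] core; S⁺ still has 5 valence electrons.
Breaking into a closed-shell core is much more expensive than removing a leftover valence electron — K and Li have the largest IE_2 here.
The numbers (kJ/mol): K 3052, Li 7298, S 2252.
Overall IE_2 order: S < K < Li.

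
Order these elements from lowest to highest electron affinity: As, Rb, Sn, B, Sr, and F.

B is in period 2, group 13; F is in period 2, group 17; As is in period 4, group 15; Rb is in period 5, group 1; Sr is in period 5, group 2; Sn is in period 5, group 14.
Adding an electron releases more energy for atoms nearer the top right (short of the noble gases).
These span different periods and groups, so the two trends combine.
B > Sr: both effects reinforce here, so B is clearly the higher of the two.
Rb > B: this pair runs against the simple trend — see the exception note.
As > Rb: both effects reinforce here, so As is clearly the higher of the two.
Sn > As: this pair runs against the simple trend — see the exception note.
F > Sn: both effects reinforce here, so F is clearly the higher of the two.
Note the exception: Rb has a higher electron affinity than B, contrary to the simple trend — B's ns²np¹ configuration gives only a small electron affinity — the sparsely filled np subshell binds an added electron weakly.
Note the exception: Sn has a higher electron affinity than As, contrary to the simple trend — adding an electron to As's half-filled np³ subshell costs electron-pairing energy.
Note the exception: Rb has a higher electron affinity than Sr, contrary to the simple trend — adding an electron to Sr (ns²) has to open a new, higher-energy np subshell, which is unfavourable.
Approximate values (kJ/mol): B 27, F 328, As 78, Rb 47, Sr 5, Sn 107.
So from lowest to highest: Sr < B < Rb < As < Sn < F.

Sr < B < Rb < As < Sn < F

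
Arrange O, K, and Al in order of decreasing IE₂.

O > K > Al

The second ionization energy removes an electron from the +1 ion. For each element: O⁺ still has 5 valence electrons; K⁺ is the bare [Ar] core; Al⁺ still has 2 valence electrons.
Usually core removal costs more than valence removal, but here the competition is close: a tightly held n=2 valence electron can cost more to remove than an n=3 core electron, so the actual values have to decide it.
Valence configurations: O⁺ [He]2s²2p³, Al⁺ [Ne]3s².
The numbers (kJ/mol): O 3388, K 3052, Al 1817.
Putting it together, IE_2: Al < K < O.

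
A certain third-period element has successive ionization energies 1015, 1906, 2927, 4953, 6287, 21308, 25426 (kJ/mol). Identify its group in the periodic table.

Group 15

Look for the largest jump between consecutive ionization energies: IE6/IE5 ≈ 3.4, far larger than any earlier ratio.
That jump marks the point where a core electron is being removed. So the atom has 5 valence electrons.
A main-group element with 5 valence electrons is in group 15.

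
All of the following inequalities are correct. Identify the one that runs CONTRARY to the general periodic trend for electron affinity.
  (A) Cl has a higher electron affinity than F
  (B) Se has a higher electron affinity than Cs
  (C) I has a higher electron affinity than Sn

(A)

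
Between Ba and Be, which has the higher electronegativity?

Be is in period 2, group 2; Ba is in period 6, group 2.
Electronegativity increases across a period and decreases down a group, tracking effective nuclear charge and atomic size.
All are in group 2, so electronegativity increases up the group.
So Be has the higher electronegativity (Be > Ba).

Be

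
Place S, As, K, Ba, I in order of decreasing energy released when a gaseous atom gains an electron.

S is in period 3, group 16; K is in period 4, group 1; As is in period 4, group 15; I is in period 5, group 17; Ba is in period 6, group 2.
Adding an electron releases more energy for atoms nearer the top right (short of the noble gases).
Neither a single period nor a single group — weigh both effects.
K > Ba: period and group pull opposite ways; the down-group shift dominates (48 vs 14 kJ/mol).
As > K: As lies to the right of K in period 4, so the across-period effect alone puts As higher.
S > As: relative to As, both the across-period and down-group shifts push S's electron affinity up.
I > S: the two effects oppose for this pair; the across-period effect wins (295 vs 200 kJ/mol).
Approximate values (kJ/mol): S 200, K 48, As 78, I 295, Ba 14.
So from highest to lowest: I > S > As > K > Ba.

I, S, As, K, Ba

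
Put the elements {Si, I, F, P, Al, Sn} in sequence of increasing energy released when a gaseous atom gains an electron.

Al < P < Sn < Si < I < F

F is in period 2, group 17; Al is in period 3, group 13; Si is in period 3, group 14; P is in period 3, group 15; Sn is in period 5, group 14; I is in period 5, group 17.
EA tends to increase across a period and decrease down a group, though the pattern is less regular than for IE or radius.
Here both period and group differ, so the two effects have to be weighed against each other.
P > Al: P lies to the right of Al in period 3, so the across-period effect alone puts P higher.
Sn > P: this pair runs against the simple trend — see the exception note.
Si > Sn: Si sits above Sn in group 14, so the down-group effect alone puts Si higher.
I > Si: period and group pull opposite ways; the across-period shift dominates (295 vs 134 kJ/mol).
F > I: they share group 17; the group trend gives F the larger value.
Note the exception: Sn has a higher electron affinity than P, contrary to the simple trend — adding an electron to P's half-filled np³ subshell costs electron-pairing energy.
Note the exception: Si has a higher electron affinity than P, contrary to the simple trend — adding an electron to P's half-filled 3p³ is unfavourable, so Si (3p²) has the more exothermic EA.
For reference (kJ/mol): F 328, Al 42, Si 134, P 72, Sn 107, I 295.
So from lowest to highest: Al < P < Sn < Si < I < F.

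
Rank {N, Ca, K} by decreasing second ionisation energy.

K > N > Ca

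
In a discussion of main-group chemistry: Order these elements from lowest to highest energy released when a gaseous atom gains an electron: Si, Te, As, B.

B < As < Si < Te

B is in period 2, group 13; Si is in period 3, group 14; As is in period 4, group 15; Te is in period 5, group 16.
Adding an electron releases more energy for atoms nearer the top right (short of the noble gases).
These sit on a diagonal, where the across-period and down-group effects partly cancel.
As > B: the two effects oppose for this pair; the across-period effect wins (78 vs 27 kJ/mol).
Si > As: period and group pull opposite ways; the down-group shift dominates (134 vs 78 kJ/mol).
Te > Si: period and group pull opposite ways; the across-period shift dominates (190 vs 134 kJ/mol).
Tabulated electron affinity (kJ/mol): B 27, Si 134, As 78, Te 190.
So from lowest to highest: B < As < Si < Te.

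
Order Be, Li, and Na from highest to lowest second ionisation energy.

Consider each +1 ion: Be⁺ still has 1 valence electron; Li⁺ is the bare [He] core; Na⁺ is the bare [Ne] core.
Core electrons are held far more tightly than valence electrons, so Na and Li top the IE_2 order.
The numbers (kJ/mol): Be 1757, Li 7298, Na 4562.
Overall IE_2 order: Be < Na < Li.

Li > Na > Be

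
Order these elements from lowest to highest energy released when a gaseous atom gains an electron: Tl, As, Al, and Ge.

Tl, Al, As, Ge

Al is in period 3, group 13; Ge is in period 4, group 14; As is in period 4, group 15; Tl is in period 6, group 13.
Adding an electron releases more energy for atoms nearer the top right (short of the noble gases).
These span different periods and groups, so the two trends combine.
Al > Tl: they share group 13; the group trend gives Al the larger value.
As > Al: the two effects oppose for this pair; the across-period effect wins (78 vs 42 kJ/mol).
Ge > As: this pair runs against the simple trend — see the exception note.
Note the exception: Ge has a higher electron affinity than As, contrary to the simple trend — adding an electron to As's half-filled 4p³ is unfavourable, so Ge (4p²) has the more exothermic EA.
For reference (kJ/mol): Al 42, Ge 119, As 78, Tl 19.
So from lowest to highest: Tl < Al < As < Ge.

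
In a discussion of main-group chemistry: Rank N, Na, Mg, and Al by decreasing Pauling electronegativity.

N, Al, Mg, Na

N is in period 2, group 15; Na is in period 3, group 1; Mg is in period 3, group 2; Al is in period 3, group 13.
Electronegativity increases across a period and decreases down a group, tracking effective nuclear charge and atomic size.
These span different periods and groups, so the two trends combine.
Mg > Na: Mg lies to the right of Na in period 3, so the across-period effect alone puts Mg higher.
Al > Mg: both are in period 3; the period trend gives Al the larger value.
N > Al: both effects reinforce here, so N is clearly the higher of the two.
Tabulated electronegativity (Pauling): N 3.04, Na 0.93, Mg 1.31, Al 1.61.
So from highest to lowest: N > Al > Mg > Na.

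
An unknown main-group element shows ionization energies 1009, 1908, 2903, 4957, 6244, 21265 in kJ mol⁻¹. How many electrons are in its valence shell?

Look for the largest jump between consecutive ionization energies: IE6/IE5 ≈ 3.4, far larger than any earlier ratio.
That jump marks the point where a core electron is being removed. So the atom has 5 valence electrons.

5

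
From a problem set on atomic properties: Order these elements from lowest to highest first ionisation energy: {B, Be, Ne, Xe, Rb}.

Rb < B < Be < Xe < Ne

IE₁ increases left→right with effective nuclear charge and decreases top→bottom as the valence shell moves farther out.
These span different periods and groups, so the two trends combine.
B > Rb: relative to Rb, both the across-period and down-group shifts push B's first ionization energy up.
Be > B: this pair runs against the simple trend — see the exception note.
Xe > Be: the two effects oppose for this pair; the across-period effect wins (1170 vs 900 kJ/mol).
Ne > Xe: they share group 18; the group trend gives Ne the larger value.
Note the exception: Be has a higher first ionization energy than B, contrary to the simple trend — removing B's lone 2p electron is easier than breaking Be's filled 2s².
Tabulated first ionization energy (kJ/mol): Be 900, B 801, Ne 2081, Rb 403, Xe 1170.
So from lowest to highest: Rb < B < Be < Xe < Ne.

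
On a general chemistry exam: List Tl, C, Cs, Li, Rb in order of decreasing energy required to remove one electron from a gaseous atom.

Li is in period 2, group 1; C is in period 2, group 14; Rb is in period 5, group 1; Cs is in period 6, group 1; Tl is in period 6, group 13.
IE₁ increases left→right with effective nuclear charge and decreases top→bottom as the valence shell moves farther out.
Neither a single period nor a single group — weigh both effects.
Rb > Cs: they share group 1; the group trend gives Rb the larger value.
Li > Rb: Li sits above Rb in group 1, so the down-group effect alone puts Li higher.
Tl > Li: period and group pull opposite ways; the across-period shift dominates (589 vs 520 kJ/mol).
C > Tl: both effects reinforce here, so C is clearly the higher of the two.
For reference (kJ/mol): Li 520, C 1086, Rb 403, Cs 376, Tl 589.
So from highest to lowest: C > Tl > Li > Rb > Cs.

C > Tl > Li > Rb > Cs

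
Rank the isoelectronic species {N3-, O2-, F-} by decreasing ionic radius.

N3- > O2- > F-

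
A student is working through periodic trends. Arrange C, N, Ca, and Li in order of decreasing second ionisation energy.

After 1 electron has been removed, what remains? C⁺ still has 3 valence electrons; N⁺ still has 4 valence electrons; Ca⁺ still has 1 valence electron; Li⁺ is the bare [He] core.
Pulling an electron out of a noble-gas core costs far more than removing a remaining valence electron, so Li sits at the high end of IE_2.
Valence configurations: C⁺ [He]2s²2p¹, N⁺ [He]2s²2p², Ca⁺ [Ar]4s¹.
The numbers (kJ/mol): C 2353, N 2856, Ca 1145, Li 7298.
Overall IE_2 order: Ca < C < N < Li.

Li > N > C > Ca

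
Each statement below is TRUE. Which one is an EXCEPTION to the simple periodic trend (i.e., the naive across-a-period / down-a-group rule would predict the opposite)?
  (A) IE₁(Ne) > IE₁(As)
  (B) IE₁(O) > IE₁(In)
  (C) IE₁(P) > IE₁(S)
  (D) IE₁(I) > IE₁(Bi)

(C)

The general trend: first ionization energy increases across a period and decreases down a group.
(A) Ne (period 2, group 18) vs As (period 4, group 15): the stated order agrees with the simple trend.
(B) O (period 2, group 16) vs In (period 5, group 13): the stated order agrees with the simple trend.
(C) P (period 3, group 15) vs S (period 3, group 16): the stated order contradicts the simple trend.
(D) I (period 5, group 17) vs Bi (period 6, group 15): the stated order agrees with the simple trend.
The exception is (C): S (3p⁴) ionizes more easily than half-filled P (3p³) because the paired 3p electron in S is pushed out by e⁻–e⁻ repulsion.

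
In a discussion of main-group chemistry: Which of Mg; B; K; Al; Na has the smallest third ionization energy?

Al

After 2 electrons have been removed, what remains? Mg²⁺ is the bare [Ne] core; B²⁺ still has 1 valence electron; K²⁺ is already 1 electron into the core; Al²⁺ still has 1 valence electron; Na²⁺ is already 1 electron into the core.
Pulling an electron out of a noble-gas core costs far more than removing a remaining valence electron, so K, Na and Mg sit at the high end of IE_3.
Valence configurations: B²⁺ [He]2s¹, Al²⁺ [Ne]3s¹.
Tabulated IE_3 (kJ/mol): Mg 7733, B 3660, K 4420, Al 2745, Na 6910.
Putting it together, IE_3: Al < B < K < Na < Mg.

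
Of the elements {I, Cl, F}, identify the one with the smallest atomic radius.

F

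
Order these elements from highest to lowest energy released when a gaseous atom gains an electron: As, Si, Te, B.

Te > Si > As > B

Electron affinity generally becomes more exothermic across a period toward the halogens and less exothermic down a group.
These sit on a diagonal, where the across-period and down-group effects partly cancel.
As > B: period and group pull opposite ways; the across-period shift dominates (78 vs 27 kJ/mol).
Si > As: the two effects oppose for this pair; the down-group effect wins (134 vs 78 kJ/mol).
Te > Si: period and group pull opposite ways; the across-period shift dominates (190 vs 134 kJ/mol).
Tabulated electron affinity (kJ/mol): B 27, Si 134, As 78, Te 190.
So from highest to lowest: Te > Si > As > B.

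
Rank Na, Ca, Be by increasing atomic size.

Be, Na, Ca

Be is in period 2, group 2; Na is in period 3, group 1; Ca is in period 4, group 2.
Atomic radius shrinks across a period as nuclear charge pulls the same shell inward, and grows down a group as new shells are added.
These span different periods and groups, so the two trends combine.
Na > Be: relative to Be, both the across-period and down-group shifts push Na's atomic radius up.
Ca > Na: period and group pull opposite ways; the down-group shift dominates (171 vs 155 pm).
Approximate values (pm): Be 102, Na 155, Ca 171.
So from smallest to largest: Be < Na < Ca.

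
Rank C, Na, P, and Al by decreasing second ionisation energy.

Na, C, P, Al

IE_2 is the cost of taking one more electron from the +1 cation: C⁺ still has 3 valence electrons; Na⁺ is the bare [Ne] core; P⁺ still has 4 valence electrons; Al⁺ still has 2 valence electrons.
Pulling an electron out of a noble-gas core costs far more than removing a remaining valence electron, so Na sits at the high end of IE_2.
Valence configurations: C⁺ [He]2s²2p¹, P⁺ [Ne]3s²3p², Al⁺ [Ne]3s².
Tabulated IE_2 (kJ/mol): C 2353, Na 4562, P 1907, Al 1817.
Overall IE_2 order: Al < P < C < Na.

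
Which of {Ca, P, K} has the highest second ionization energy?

K

Consider each +1 ion: Ca⁺ still has 1 valence electron; P⁺ still has 4 valence electrons; K⁺ is the bare [Ar] core.
Breaking into a closed-shell core is much more expensive than removing a leftover valence electron — K has the largest IE_2 here.
Valence configurations: Ca⁺ [Ar]4s¹, P⁺ [Ne]3s²3p².
The numbers (kJ/mol): Ca 1145, P 1907, K 3052.
Overall IE_2 order: Ca < P < K.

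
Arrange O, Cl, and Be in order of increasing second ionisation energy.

Be, Cl, O

The second ionization energy removes an electron from the +1 ion. For each element: O⁺ still has 5 valence electrons; Cl⁺ still has 6 valence electrons; Be⁺ still has 1 valence electron.
All are still removing valence electrons, so compare the +1 ions as you would atoms: IE_2 generally rises across a period (higher Z_eff) and falls down a group (larger shell), subject to the usual subshell exceptions.
Valence configurations: O⁺ [He]2s²2p³, Cl⁺ [Ne]3s²3p⁴, Be⁺ [He]2s¹.
Tabulated IE_2 (kJ/mol): O 3388, Cl 2298, Be 1757.
So the second ionization energies run Be < Cl < O.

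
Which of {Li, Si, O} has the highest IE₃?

Li

IE_3 is the cost of taking one more electron from the +2 cation: Li²⁺ is already 1 electron into the core; Si²⁺ still has 2 valence electrons; O²⁺ still has 4 valence electrons.
Core electrons are held far more tightly than valence electrons, so Li tops the IE_3 order.
Valence configurations: Si²⁺ [Ne]3s², O²⁺ [He]2s²2p².
Tabulated IE_3 (kJ/mol): Li 11815, Si 3232, O 5300.
Hence IE_3: Si < O < Li.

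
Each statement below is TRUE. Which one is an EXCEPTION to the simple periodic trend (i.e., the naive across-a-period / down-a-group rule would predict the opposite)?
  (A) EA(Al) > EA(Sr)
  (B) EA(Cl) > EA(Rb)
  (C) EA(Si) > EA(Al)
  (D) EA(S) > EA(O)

(D)

The general trend: electron affinity increases across a period and decreases down a group.
(A) Al (period 3, group 13) vs Sr (period 5, group 2): the stated order agrees with the simple trend.
(B) Cl (period 3, group 17) vs Rb (period 5, group 1): the stated order agrees with the simple trend.
(C) Si (period 3, group 14) vs Al (period 3, group 13): the stated order agrees with the simple trend.
(D) S (period 3, group 16) vs O (period 2, group 16): the stated order contradicts the simple trend.
The exception is (D): the compact 2p subshell of O repels the added electron more than S's larger 3p does.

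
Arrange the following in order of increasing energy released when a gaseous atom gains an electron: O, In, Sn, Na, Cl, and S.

In < Na < Sn < O < S < Cl

O is in period 2, group 16; Na is in period 3, group 1; S is in period 3, group 16; Cl is in period 3, group 17; In is in period 5, group 13; Sn is in period 5, group 14.
Adding an electron releases more energy for atoms nearer the top right (short of the noble gases).
Neither a single period nor a single group — weigh both effects.
Na > In: period and group pull opposite ways; the down-group shift dominates (53 vs 29 kJ/mol).
Sn > Na: the two effects oppose for this pair; the across-period effect wins (107 vs 53 kJ/mol).
O > Sn: relative to Sn, both the across-period and down-group shifts push O's electron affinity up.
S > O: this pair runs against the simple trend — see the exception note.
Cl > S: Cl lies to the right of S in period 3, so the across-period effect alone puts Cl higher.
Note the exception: S has a higher electron affinity than O, contrary to the simple trend — the compact 2p subshell of O repels the added electron more than S's larger 3p does.
Approximate values (kJ/mol): O 141, Na 53, S 200, Cl 349, In 29, Sn 107.
So from lowest to highest: In < Na < Sn < O < S < Cl.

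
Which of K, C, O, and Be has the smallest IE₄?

K

IE_4 is the cost of taking one more electron from the +3 cation: K³⁺ is already 2 electrons into the core; C³⁺ still has 1 valence electron; O³⁺ still has 3 valence electrons; Be³⁺ is already 1 electron into the core.
Usually core removal costs more than valence removal, but here the competition is close: a tightly held n=2 valence electron can cost more to remove than an n=3 core electron, so the actual values have to decide it.
Valence configurations: C³⁺ [He]2s¹, O³⁺ [He]2s²2p¹.
The numbers (kJ/mol): K 5877, C 6223, O 7469, Be 21007.
Hence IE_4: K < C < O < Be.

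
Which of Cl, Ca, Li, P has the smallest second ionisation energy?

IE_2 is the cost of taking one more electron from the +1 cation: Cl⁺ still has 6 valence electrons; Ca⁺ still has 1 valence electron; Li⁺ is the bare [He] core; P⁺ still has 4 valence electrons.
Pulling an electron out of a noble-gas core costs far more than removing a remaining valence electron, so Li sits at the high end of IE_2.
Valence configurations: Cl⁺ [Ne]3s²3p⁴, Ca⁺ [Ar]4s¹, P⁺ [Ne]3s²3p².
Tabulated IE_2 (kJ/mol): Cl 2298, Ca 1145, Li 7298, P 1907.
So the second ionization energies run Ca < P < Cl < Li.

Ca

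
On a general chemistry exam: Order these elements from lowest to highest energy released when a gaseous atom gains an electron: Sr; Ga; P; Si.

Sr < Ga < P < Si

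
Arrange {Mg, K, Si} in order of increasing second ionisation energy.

Mg < Si < K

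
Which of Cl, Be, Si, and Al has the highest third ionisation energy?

Be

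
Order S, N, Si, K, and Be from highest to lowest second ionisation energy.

After 1 electron has been removed, what remains? S⁺ still has 5 valence electrons; N⁺ still has 4 valence electrons; Si⁺ still has 3 valence electrons; K⁺ is the bare [Ar] core; Be⁺ still has 1 valence electron.
Core electrons are held far more tightly than valence electrons, so K tops the IE_2 order.
Valence configurations: S⁺ [Ne]3s²3p³, N⁺ [He]2s²2p², Si⁺ [Ne]3s²3p¹, Be⁺ [He]2s¹.
Tabulated IE_2 (kJ/mol): S 2252, N 2856, Si 1577, K 3052, Be 1757.
Putting it together, IE_2: Si < Be < S < N < K.

K, N, S, Be, Si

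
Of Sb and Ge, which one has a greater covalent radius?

Sb

Radius decreases left→right (rising Z_eff, same n) and increases top→bottom (higher n).
A diagonal step moves right (one effect) and down (the opposite effect) at once.
Sb > Ge: the two effects oppose for this pair; the down-group effect wins (140 vs 121 pm).
For reference (pm): Ge 121, Sb 140.
So Sb has the greater covalent radius (Sb > Ge).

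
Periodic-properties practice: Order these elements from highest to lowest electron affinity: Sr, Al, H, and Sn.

Sn > H > Al > Sr

H is in period 1, group 1; Al is in period 3, group 13; Sr is in period 5, group 2; Sn is in period 5, group 14.
EA tends to increase across a period and decrease down a group, though the pattern is less regular than for IE or radius.
These span different periods and groups, so the two trends combine.
Al > Sr: relative to Sr, both the across-period and down-group shifts push Al's electron affinity up.
H > Al: period and group pull opposite ways; the down-group shift dominates (73 vs 42 kJ/mol).
Sn > H: the two effects oppose for this pair; the across-period effect wins (107 vs 73 kJ/mol).
Tabulated electron affinity (kJ/mol): H 73, Al 42, Sr 5, Sn 107.
So from highest to lowest: Sn > H > Al > Sr.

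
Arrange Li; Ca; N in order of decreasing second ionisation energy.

Li > N > Ca

IE_2 is the cost of taking one more electron from the +1 cation: Li⁺ is the bare [He] core; Ca⁺ still has 1 valence electron; N⁺ still has 4 valence electrons.
Core electrons are held far more tightly than valence electrons, so Li tops the IE_2 order.
Valence configurations: Ca⁺ [Ar]4s¹, N⁺ [He]2s²2p².
The numbers (kJ/mol): Li 7298, Ca 1145, N 2856.
Hence IE_2: Ca < N < Li.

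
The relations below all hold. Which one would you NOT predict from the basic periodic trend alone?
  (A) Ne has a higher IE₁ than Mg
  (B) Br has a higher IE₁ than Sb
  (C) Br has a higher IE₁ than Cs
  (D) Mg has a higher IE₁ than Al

The general trend: IE₁ increases across a period and decreases down a group.
(A) Ne (period 2, group 18) vs Mg (period 3, group 2): the stated order agrees with the simple trend.
(B) Br (period 4, group 17) vs Sb (period 5, group 15): the stated order agrees with the simple trend.
(C) Br (period 4, group 17) vs Cs (period 6, group 1): the stated order agrees with the simple trend.
(D) Mg (period 3, group 2) vs Al (period 3, group 13): the stated order contradicts the simple trend.
The exception is (D): Al's single 3p electron is easier to remove than one from Mg's filled 3s².

(D)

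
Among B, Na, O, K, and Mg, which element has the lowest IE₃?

B

Consider each +2 ion: B²⁺ still has 1 valence electron; Na²⁺ is already 1 electron into the core; O²⁺ still has 4 valence electrons; K²⁺ is already 1 electron into the core; Mg²⁺ is the bare [Ne] core.
Usually core removal costs more than valence removal, but here the competition is close: a tightly held n=2 valence electron can cost more to remove than an n=3 core electron, so the actual values have to decide it.
Valence configurations: B²⁺ [He]2s¹, O²⁺ [He]2s²2p².
The numbers (kJ/mol): B 3660, Na 6910, O 5300, K 4420, Mg 7733.
Hence IE_3: B < K < O < Na < Mg.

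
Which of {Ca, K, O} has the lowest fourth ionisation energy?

The fourth ionization energy removes an electron from the +3 ion. For each element: Ca³⁺ is already 1 electron into the core; K³⁺ is already 2 electrons into the core; O³⁺ still has 3 valence electrons.
Usually core removal costs more than valence removal, but here the competition is close: a tightly held n=2 valence electron can cost more to remove than an n=3 core electron, so the actual values have to decide it.
Approximate IE_4 values (kJ/mol): Ca 6491, K 5877, O 7469.
Hence IE_4: K < Ca < O.

K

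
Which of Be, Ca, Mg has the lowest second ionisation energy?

Consider each +1 ion: Be⁺ still has 1 valence electron; Ca⁺ still has 1 valence electron; Mg⁺ still has 1 valence electron.
All are still removing valence electrons, so compare the +1 ions as you would atoms: IE_2 generally rises across a period (higher Z_eff) and falls down a group (larger shell), subject to the usual subshell exceptions.
Valence configurations: Be⁺ [He]2s¹, Ca⁺ [Ar]4s¹, Mg⁺ [Ne]3s¹.
Approximate IE_2 values (kJ/mol): Be 1757, Ca 1145, Mg 1451.
So the second ionization energies run Ca < Mg < Be.

Ca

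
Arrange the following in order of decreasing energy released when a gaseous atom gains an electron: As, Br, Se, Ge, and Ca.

Ca is in period 4, group 2; Ge is in period 4, group 14; As is in period 4, group 15; Se is in period 4, group 16; Br is in period 4, group 17.
Atoms with high Z_eff and room in the valence shell (especially the halogens) have the most exothermic electron affinities.
All lie in period 4; the across-period trend (electron affinity increases left to right) applies, with the exception below.
Note the exception: Ge has a higher electron affinity than As, contrary to the simple trend — adding an electron to As's half-filled 4p³ is unfavourable, so Ge (4p²) has the more exothermic EA.
Approximate values (kJ/mol): Ca 2, Ge 119, As 78, Se 195, Br 325.
So from highest to lowest: Br > Se > Ge > As > Ca.

Br, Se, Ge, As, Ca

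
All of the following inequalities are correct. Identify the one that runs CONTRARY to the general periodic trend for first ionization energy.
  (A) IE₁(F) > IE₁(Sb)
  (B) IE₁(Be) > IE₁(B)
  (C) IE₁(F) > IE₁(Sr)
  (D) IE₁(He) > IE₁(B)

(B)

The general trend: first ionization energy increases across a period and decreases down a group.
(A) F (period 2, group 17) vs Sb (period 5, group 15): the stated order agrees with the simple trend.
(B) Be (period 2, group 2) vs B (period 2, group 13): the stated order contradicts the simple trend.
(C) F (period 2, group 17) vs Sr (period 5, group 2): the stated order agrees with the simple trend.
(D) He (period 1, group 18) vs B (period 2, group 13): the stated order agrees with the simple trend.
The exception is (B): removing B's lone 2p electron is easier than breaking Be's filled 2s².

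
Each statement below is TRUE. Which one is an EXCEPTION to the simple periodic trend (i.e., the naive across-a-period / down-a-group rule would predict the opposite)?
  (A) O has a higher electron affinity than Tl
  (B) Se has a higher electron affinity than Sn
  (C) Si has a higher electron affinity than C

(C)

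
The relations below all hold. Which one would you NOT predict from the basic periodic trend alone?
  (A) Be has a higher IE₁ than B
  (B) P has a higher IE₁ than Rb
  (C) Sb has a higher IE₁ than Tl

(A)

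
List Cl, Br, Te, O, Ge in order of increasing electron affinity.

Ge < O < Te < Br < Cl

O is in period 2, group 16; Cl is in period 3, group 17; Ge is in period 4, group 14; Br is in period 4, group 17; Te is in period 5, group 16.
Atoms with high Z_eff and room in the valence shell (especially the halogens) have the most exothermic electron affinities.
These span different periods and groups, so the two trends combine.
O > Ge: relative to Ge, both the across-period and down-group shifts push O's electron affinity up.
Te > O: this pair runs against the simple trend — see the exception note.
Br > Te: both effects reinforce here, so Br is clearly the higher of the two.
Cl > Br: they share group 17; the group trend gives Cl the larger value.
Note the exception: Te has a higher electron affinity than O, contrary to the simple trend — O's compact 2p subshell gives strong electron–electron repulsion on the added electron.
Tabulated electron affinity (kJ/mol): O 141, Cl 349, Ge 119, Br 325, Te 190.
So from lowest to highest: Ge < O < Te < Br < Cl.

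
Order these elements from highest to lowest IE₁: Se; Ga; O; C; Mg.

O > C > Se > Mg > Ga

C is in period 2, group 14; O is in period 2, group 16; Mg is in period 3, group 2; Ga is in period 4, group 13; Se is in period 4, group 16.
First ionization energy rises across a period (greater Z_eff holds electrons more tightly) and falls down a group (valence electrons are farther from the nucleus).
Neither a single period nor a single group — weigh both effects.
Mg > Ga: the two effects oppose for this pair; the down-group effect wins (738 vs 579 kJ/mol).
Se > Mg: period and group pull opposite ways; the across-period shift dominates (941 vs 738 kJ/mol).
C > Se: period and group pull opposite ways; the down-group shift dominates (1086 vs 941 kJ/mol).
O > C: O lies to the right of C in period 2, so the across-period effect alone puts O higher.
For reference (kJ/mol): C 1086, O 1314, Mg 738, Ga 579, Se 941.
So from highest to lowest: O > C > Se > Mg > Ga.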